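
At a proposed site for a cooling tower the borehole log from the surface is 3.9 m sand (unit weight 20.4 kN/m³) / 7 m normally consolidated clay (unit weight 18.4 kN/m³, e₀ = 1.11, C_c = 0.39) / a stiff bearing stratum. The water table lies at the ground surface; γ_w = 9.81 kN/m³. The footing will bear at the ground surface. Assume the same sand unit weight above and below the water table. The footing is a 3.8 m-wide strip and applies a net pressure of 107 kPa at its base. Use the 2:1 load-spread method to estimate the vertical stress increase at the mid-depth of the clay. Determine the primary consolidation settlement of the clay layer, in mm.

S_c ≈ 231 mm

Mid-depth of clay below the ground surface: z = 3.9 + 7/2 = 7.4 m.
Total vertical stress at mid-clay: σ_v = 20.4×3.9 + 18.4×3.5 = 143.96 kPa.
Pore pressure: u = 9.81×(7.4 − 0) = 72.594 kPa.
Initial effective stress: σ'_0 = σ_v − u = 143.96 − 72.594 = 71.366 kPa.
Stress increase at mid-clay by the 2:1 spreading method:
Δσ = qB/(B+z) = 107×3.8/(3.8+7.4) = 36.304 kPa
Final effective stress: σ'_f = σ'_0 + Δσ = 71.366 + 36.304 = 107.67 kPa.
Normally consolidated clay, so the full stress increment lies on the virgin compression line:
S_c = C_c·H/(1+e₀)·log₁₀(σ'_f/σ'_0) = 0.39×7/(1+1.11)×log₁₀(107.67/71.366)
    = 1.2938 × 0.1786 = 0.2311 m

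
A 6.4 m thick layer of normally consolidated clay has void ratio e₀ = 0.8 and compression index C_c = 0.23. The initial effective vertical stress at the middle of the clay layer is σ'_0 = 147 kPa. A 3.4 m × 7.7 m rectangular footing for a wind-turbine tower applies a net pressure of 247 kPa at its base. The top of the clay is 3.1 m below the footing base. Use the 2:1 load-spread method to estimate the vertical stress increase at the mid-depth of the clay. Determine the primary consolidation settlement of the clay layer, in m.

Mid-depth of clay below the footing base: z = 3.1 + 6.4/2 = 6.3 m.
Stress increase at mid-clay by the 2:1 spreading method:
Δσ = qBL/((B+z)(L+z)) = 247×3.4×7.7/((3.4+6.3)(7.7+6.3)) = 47.618 kPa
Final effective stress: σ'_f = σ'_0 + Δσ = 147 + 47.618 = 194.62 kPa.
Normally consolidated clay, so the full stress increment lies on the virgin compression line:
S_c = C_c·H/(1+e₀)·log₁₀(σ'_f/σ'_0) = 0.23×6.4/(1+0.8)×log₁₀(194.62/147)
    = 0.81778 × 0.12187 = 0.09966 m

S_c ≈ 0.0997 m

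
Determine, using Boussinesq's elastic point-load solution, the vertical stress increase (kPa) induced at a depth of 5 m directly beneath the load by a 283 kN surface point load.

Δσ_z ≈ 5.4 kPa

Boussinesq vertical stress below a point load on an elastic half-space:
Δσ_z = 3P/(2πz²) · [1 + (r/z)²]^(−5/2)
r/z = 0/5 = 0; [1+(r/z)²]^(−5/2) = 1.
Δσ_z = 3×283/(2π×5²) × 1 = 5.4049 × 1 = 5.405 kPa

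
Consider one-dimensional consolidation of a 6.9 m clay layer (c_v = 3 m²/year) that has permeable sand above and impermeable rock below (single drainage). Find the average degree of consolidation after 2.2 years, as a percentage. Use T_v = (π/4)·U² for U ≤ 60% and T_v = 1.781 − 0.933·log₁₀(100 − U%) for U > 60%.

U ≈ 42 %

Drainage path length: H_d = H = 6.9 m (single drainage).
T_v = c_v·t/H_d² = 3×2.2/6.9² = 0.13863.
T_v = 0.13863 corresponds to the U ≤ 60% branch:
U = √(4T_v/π) = 0.4201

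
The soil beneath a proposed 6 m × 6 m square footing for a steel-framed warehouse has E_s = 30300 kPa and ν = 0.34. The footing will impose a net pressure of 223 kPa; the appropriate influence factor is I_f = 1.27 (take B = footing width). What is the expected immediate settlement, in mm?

Immediate (elastic) settlement: S_e = q·B·(1−ν²)/E_s · I_f.
S_e = 223 × 6 × (1 − 0.34²) / 30300 × 1.27
    = 223 × 6 × 0.8844 / 30300 × 1.27
    = 0.0496 m = 49.6 mm

S_e ≈ 49.6 mm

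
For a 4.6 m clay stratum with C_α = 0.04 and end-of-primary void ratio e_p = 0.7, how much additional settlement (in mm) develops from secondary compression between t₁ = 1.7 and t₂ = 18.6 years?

Secondary compression: S_s = C_α·H/(1+e_p)·log₁₀(t₂/t₁)
S_s = 0.04×4.6/(1+0.7)×log₁₀(18.6/1.7)
    = 0.1082 × 1.039 = 0.1125 m

S_s ≈ 112 mm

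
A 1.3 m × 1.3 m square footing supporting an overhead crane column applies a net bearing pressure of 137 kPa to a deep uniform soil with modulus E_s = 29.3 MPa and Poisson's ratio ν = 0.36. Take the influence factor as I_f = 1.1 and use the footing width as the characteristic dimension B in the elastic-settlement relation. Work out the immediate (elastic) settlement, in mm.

S_e ≈ 5.82 mm

Immediate (elastic) settlement: S_e = q·B·(1−ν²)/E_s · I_f.
E_s = 29.3 MPa = 29300 kPa.
S_e = 137 × 1.3 × (1 − 0.36²) / 29300 × 1.1
    = 137 × 1.3 × 0.8704 / 29300 × 1.1
    = 0.00582 m = 5.82 mm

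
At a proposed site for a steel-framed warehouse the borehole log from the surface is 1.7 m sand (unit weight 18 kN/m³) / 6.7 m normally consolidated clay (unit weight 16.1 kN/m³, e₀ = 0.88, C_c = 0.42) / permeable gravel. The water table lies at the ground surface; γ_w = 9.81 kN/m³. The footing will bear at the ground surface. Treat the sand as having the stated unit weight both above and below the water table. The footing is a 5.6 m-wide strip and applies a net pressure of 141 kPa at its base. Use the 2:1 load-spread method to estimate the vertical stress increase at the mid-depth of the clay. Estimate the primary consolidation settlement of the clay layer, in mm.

S_c ≈ 739 mm

Mid-depth of clay below the ground surface: z = 1.7 + 6.7/2 = 5.05 m.
Total vertical stress at mid-clay: σ_v = 18×1.7 + 16.1×3.35 = 84.535 kPa.
Pore pressure: u = 9.81×(5.05 − 0) = 49.541 kPa.
Initial effective stress: σ'_0 = σ_v − u = 84.535 − 49.541 = 34.994 kPa.
Stress increase at mid-clay by the 2:1 spreading method:
Δσ = qB/(B+z) = 141×5.6/(5.6+5.05) = 74.141 kPa
Final effective stress: σ'_f = σ'_0 + Δσ = 34.994 + 74.141 = 109.14 kPa.
Normally consolidated clay, so the full stress increment lies on the virgin compression line:
S_c = C_c·H/(1+e₀)·log₁₀(σ'_f/σ'_0) = 0.42×6.7/(1+0.88)×log₁₀(109.14/34.994)
    = 1.4968 × 0.49399 = 0.7394 m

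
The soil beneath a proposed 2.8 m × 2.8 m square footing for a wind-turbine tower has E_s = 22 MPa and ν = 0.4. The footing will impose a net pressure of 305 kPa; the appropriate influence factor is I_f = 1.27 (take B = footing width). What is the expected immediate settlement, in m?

S_e ≈ 0.0414 m

Immediate (elastic) settlement: S_e = q·B·(1−ν²)/E_s · I_f.
E_s = 22 MPa = 22000 kPa.
S_e = 305 × 2.8 × (1 − 0.4²) / 22000 × 1.27
    = 305 × 2.8 × 0.84 / 22000 × 1.27
    = 0.04141 m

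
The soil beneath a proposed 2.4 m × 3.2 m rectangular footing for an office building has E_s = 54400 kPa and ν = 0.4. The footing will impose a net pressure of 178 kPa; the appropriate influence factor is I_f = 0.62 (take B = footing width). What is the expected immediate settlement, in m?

S_e ≈ 0.00409 m

Immediate (elastic) settlement: S_e = q·B·(1−ν²)/E_s · I_f.
S_e = 178 × 2.4 × (1 − 0.4²) / 54400 × 0.62
    = 178 × 2.4 × 0.84 / 54400 × 0.62
    = 0.00409 m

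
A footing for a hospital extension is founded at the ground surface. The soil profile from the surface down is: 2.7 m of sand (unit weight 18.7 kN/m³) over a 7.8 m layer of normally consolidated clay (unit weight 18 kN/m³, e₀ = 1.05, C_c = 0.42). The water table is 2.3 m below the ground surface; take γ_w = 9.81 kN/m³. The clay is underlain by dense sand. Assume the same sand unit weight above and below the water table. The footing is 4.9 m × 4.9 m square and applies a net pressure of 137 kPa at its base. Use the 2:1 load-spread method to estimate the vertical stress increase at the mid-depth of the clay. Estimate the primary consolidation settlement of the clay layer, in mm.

S_c ≈ 191 mm

Mid-depth of clay below the ground surface: z = 2.7 + 7.8/2 = 6.6 m.
Total vertical stress at mid-clay: σ_v = 18.7×2.7 + 18×3.9 = 120.69 kPa.
Pore pressure: u = 9.81×(6.6 − 2.3) = 42.183 kPa.
Initial effective stress: σ'_0 = σ_v − u = 120.69 − 42.183 = 78.507 kPa.
Stress increase at mid-clay by the 2:1 spreading method:
Δσ = qBL/((B+z)(L+z)) = 137×4.9×4.9/((4.9+6.6)(4.9+6.6)) = 24.872 kPa
Final effective stress: σ'_f = σ'_0 + Δσ = 78.507 + 24.872 = 103.38 kPa.
Normally consolidated clay, so the full stress increment lies on the virgin compression line:
S_c = C_c·H/(1+e₀)·log₁₀(σ'_f/σ'_0) = 0.42×7.8/(1+1.05)×log₁₀(103.38/78.507)
    = 1.598 × 0.11953 = 0.191 m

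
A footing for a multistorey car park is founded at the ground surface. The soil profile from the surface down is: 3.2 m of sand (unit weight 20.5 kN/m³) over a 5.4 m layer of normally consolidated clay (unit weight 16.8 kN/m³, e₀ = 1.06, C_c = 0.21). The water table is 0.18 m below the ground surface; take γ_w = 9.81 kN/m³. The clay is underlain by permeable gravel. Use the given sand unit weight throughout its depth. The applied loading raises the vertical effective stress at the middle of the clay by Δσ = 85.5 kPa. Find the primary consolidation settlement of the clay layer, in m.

Mid-depth of clay below the ground surface: z = 3.2 + 5.4/2 = 5.9 m.
Total vertical stress at mid-clay: σ_v = 20.5×3.2 + 16.8×2.7 = 110.96 kPa.
Pore pressure: u = 9.81×(5.9 − 0.18) = 56.113 kPa.
Initial effective stress: σ'_0 = σ_v − u = 110.96 − 56.113 = 54.847 kPa.
Final effective stress: σ'_f = σ'_0 + Δσ = 54.847 + 85.5 = 140.35 kPa.
Normally consolidated clay, so the full stress increment lies on the virgin compression line:
S_c = C_c·H/(1+e₀)·log₁₀(σ'_f/σ'_0) = 0.21×5.4/(1+1.06)×log₁₀(140.35/54.847)
    = 0.55049 × 0.40806 = 0.2246 m

S_c ≈ 0.225 m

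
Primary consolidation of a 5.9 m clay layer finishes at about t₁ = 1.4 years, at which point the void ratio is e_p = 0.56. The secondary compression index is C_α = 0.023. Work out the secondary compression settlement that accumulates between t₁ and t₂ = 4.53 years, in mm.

S_s ≈ 44.4 mm

Secondary compression: S_s = C_α·H/(1+e_p)·log₁₀(t₂/t₁)
S_s = 0.023×5.9/(1+0.56)×log₁₀(4.53/1.4)
    = 0.08699 × 0.51 = 0.04436 m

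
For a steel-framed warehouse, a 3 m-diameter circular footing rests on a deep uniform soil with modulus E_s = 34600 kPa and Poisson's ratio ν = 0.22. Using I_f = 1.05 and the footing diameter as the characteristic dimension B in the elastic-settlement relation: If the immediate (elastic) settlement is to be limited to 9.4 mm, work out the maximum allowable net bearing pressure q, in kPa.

S_e = q·B·(1−ν²)/E_s · I_f  ⇒  q = S_e·E_s / (B·(1−ν²)·I_f).
q = 0.0094 × 34600 / (3 × 0.9516 × 1.05) = 108.5 kPa

q ≈ 109 kPa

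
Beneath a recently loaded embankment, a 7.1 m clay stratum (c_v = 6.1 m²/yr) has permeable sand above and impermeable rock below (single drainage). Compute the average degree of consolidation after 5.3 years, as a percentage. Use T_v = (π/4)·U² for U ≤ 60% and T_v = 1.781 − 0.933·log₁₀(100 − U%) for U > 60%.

Drainage path length: H_d = H = 7.1 m (single drainage).
T_v = c_v·t/H_d² = 6.1×5.3/7.1² = 0.64134.
T_v = 0.64134 corresponds to the U > 60% branch:
U = 1 − 10^((1.781 − T_v)/0.933)/100 = 0.8335

U ≈ 83.3 %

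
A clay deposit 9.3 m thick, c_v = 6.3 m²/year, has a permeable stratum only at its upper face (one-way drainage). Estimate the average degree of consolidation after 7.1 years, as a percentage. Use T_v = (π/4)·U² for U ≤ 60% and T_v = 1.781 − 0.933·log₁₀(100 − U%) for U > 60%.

Drainage path length: H_d = H = 9.3 m (single drainage).
T_v = c_v·t/H_d² = 6.3×7.1/9.3² = 0.51717.
T_v = 0.51717 corresponds to the U > 60% branch:
U = 1 − 10^((1.781 − T_v)/0.933)/100 = 0.7738

U ≈ 77.4 %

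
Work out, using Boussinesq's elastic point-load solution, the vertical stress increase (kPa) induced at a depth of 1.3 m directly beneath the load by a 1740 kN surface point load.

Boussinesq vertical stress below a point load on an elastic half-space:
Δσ_z = 3P/(2πz²) · [1 + (r/z)²]^(−5/2)
r/z = 0/1.3 = 0; [1+(r/z)²]^(−5/2) = 1.
Δσ_z = 3×1740/(2π×1.3²) × 1 = 491.59 × 1 = 491.6 kPa

Δσ_z ≈ 492 kPa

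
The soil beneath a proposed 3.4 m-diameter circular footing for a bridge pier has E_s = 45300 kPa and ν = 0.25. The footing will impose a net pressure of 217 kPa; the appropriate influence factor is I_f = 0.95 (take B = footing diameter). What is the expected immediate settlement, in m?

Immediate (elastic) settlement: S_e = q·B·(1−ν²)/E_s · I_f.
S_e = 217 × 3.4 × (1 − 0.25²) / 45300 × 0.95
    = 217 × 3.4 × 0.9375 / 45300 × 0.95
    = 0.01451 m

S_e ≈ 0.0145 m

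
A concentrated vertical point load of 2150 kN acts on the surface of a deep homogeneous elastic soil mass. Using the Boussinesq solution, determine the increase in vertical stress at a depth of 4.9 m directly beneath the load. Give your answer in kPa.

Δσ_z ≈ 42.8 kPa

Boussinesq vertical stress below a point load on an elastic half-space:
Δσ_z = 3P/(2πz²) · [1 + (r/z)²]^(−5/2)
r/z = 0/4.9 = 0; [1+(r/z)²]^(−5/2) = 1.
Δσ_z = 3×2150/(2π×4.9²) × 1 = 42.755 × 1 = 42.76 kPa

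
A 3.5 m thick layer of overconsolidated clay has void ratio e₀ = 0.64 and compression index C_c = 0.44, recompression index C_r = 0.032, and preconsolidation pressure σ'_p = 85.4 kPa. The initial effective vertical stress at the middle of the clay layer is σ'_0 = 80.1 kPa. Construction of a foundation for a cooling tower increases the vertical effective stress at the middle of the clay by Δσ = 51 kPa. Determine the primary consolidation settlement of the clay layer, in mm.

S_c ≈ 177 mm

Final effective stress: σ'_f = 80.1 + 51 = 131.1 kPa.
σ'_f = 131.1 > σ'_p = 85.4 kPa, so the stress path crosses the preconsolidation pressure — recompression up to σ'_p, then virgin compression beyond:
S_c = H/(1+e₀)·[C_r·log₁₀(σ'_p/σ'_0) + C_c·log₁₀(σ'_f/σ'_p)]
    = 3.5/1.64 × [0.032×log₁₀(85.4/80.1) + 0.44×log₁₀(131.1/85.4)]
    = 2.1341 × [0.00089041 + 0.081904] = 0.1767 m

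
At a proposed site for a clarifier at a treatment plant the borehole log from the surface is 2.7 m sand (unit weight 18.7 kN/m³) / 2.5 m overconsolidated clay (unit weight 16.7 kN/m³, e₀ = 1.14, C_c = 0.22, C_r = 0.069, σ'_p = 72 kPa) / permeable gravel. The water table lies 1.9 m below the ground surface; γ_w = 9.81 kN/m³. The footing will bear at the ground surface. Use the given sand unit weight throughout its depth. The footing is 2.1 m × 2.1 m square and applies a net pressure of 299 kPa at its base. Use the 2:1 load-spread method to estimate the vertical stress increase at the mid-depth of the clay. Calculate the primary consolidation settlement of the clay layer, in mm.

S_c ≈ 33.4 mm

Mid-depth of clay below the ground surface: z = 2.7 + 2.5/2 = 3.95 m.
Total vertical stress at mid-clay: σ_v = 18.7×2.7 + 16.7×1.25 = 71.365 kPa.
Pore pressure: u = 9.81×(3.95 − 1.9) = 20.11 kPa.
Initial effective stress: σ'_0 = σ_v − u = 71.365 − 20.11 = 51.255 kPa.
Stress increase at mid-clay by the 2:1 spreading method:
Δσ = qBL/((B+z)(L+z)) = 299×2.1×2.1/((2.1+3.95)(2.1+3.95)) = 36.025 kPa
Final effective stress: σ'_f = 51.255 + 36.025 = 87.28 kPa.
σ'_f = 87.28 > σ'_p = 72 kPa, so the stress path crosses the preconsolidation pressure — recompression up to σ'_p, then virgin compression beyond:
S_c = H/(1+e₀)·[C_r·log₁₀(σ'_p/σ'_0) + C_c·log₁₀(σ'_f/σ'_p)]
    = 2.5/2.14 × [0.069×log₁₀(72/51.255) + 0.22×log₁₀(87.28/72)]
    = 1.1682 × [0.010184 + 0.018388] = 0.03338 m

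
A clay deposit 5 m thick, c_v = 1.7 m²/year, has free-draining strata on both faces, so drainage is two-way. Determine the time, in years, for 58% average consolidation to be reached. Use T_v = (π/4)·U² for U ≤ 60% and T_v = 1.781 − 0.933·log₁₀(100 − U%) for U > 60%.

Drainage path length: H_d = H/2 = 2.5 m (double drainage).
U ≤ 60%: T_v = (π/4)·U² = (π/4)×0.58² = 0.26421.
t = T_v·H_d²/c_v = 0.26421×2.5²/1.7 = 0.9714 years.

t ≈ 0.971 years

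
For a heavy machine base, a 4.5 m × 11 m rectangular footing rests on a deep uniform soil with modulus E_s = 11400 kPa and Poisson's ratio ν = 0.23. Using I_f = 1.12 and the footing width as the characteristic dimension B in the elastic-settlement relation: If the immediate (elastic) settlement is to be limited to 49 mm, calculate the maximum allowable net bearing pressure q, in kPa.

q ≈ 117 kPa

S_e = q·B·(1−ν²)/E_s · I_f  ⇒  q = S_e·E_s / (B·(1−ν²)·I_f).
q = 0.049 × 11400 / (4.5 × 0.9471 × 1.12) = 117 kPa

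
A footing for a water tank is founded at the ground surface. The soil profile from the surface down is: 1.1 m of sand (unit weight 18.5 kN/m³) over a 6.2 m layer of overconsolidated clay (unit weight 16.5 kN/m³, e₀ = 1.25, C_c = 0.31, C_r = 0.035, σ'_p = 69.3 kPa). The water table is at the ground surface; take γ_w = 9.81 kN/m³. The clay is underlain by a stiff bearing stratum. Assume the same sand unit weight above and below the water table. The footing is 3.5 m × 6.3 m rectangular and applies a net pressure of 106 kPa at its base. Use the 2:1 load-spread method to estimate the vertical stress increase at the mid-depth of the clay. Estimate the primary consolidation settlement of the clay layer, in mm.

S_c ≈ 28.1 mm

Mid-depth of clay below the ground surface: z = 1.1 + 6.2/2 = 4.2 m.
Total vertical stress at mid-clay: σ_v = 18.5×1.1 + 16.5×3.1 = 71.5 kPa.
Pore pressure: u = 9.81×(4.2 − 0) = 41.202 kPa.
Initial effective stress: σ'_0 = σ_v − u = 71.5 − 41.202 = 30.298 kPa.
Stress increase at mid-clay by the 2:1 spreading method:
Δσ = qBL/((B+z)(L+z)) = 106×3.5×6.3/((3.5+4.2)(6.3+4.2)) = 28.909 kPa
Final effective stress: σ'_f = 30.298 + 28.909 = 59.207 kPa.
σ'_f = 59.207 ≤ σ'_p = 69.3 kPa, so the clay remains overconsolidated and only the recompression index applies:
S_c = C_r·H/(1+e₀)·log₁₀(σ'_f/σ'_0) = 0.035×6.2/2.25×log₁₀(59.207/30.298)
    = 0.096446 × 0.29096 = 0.02806 m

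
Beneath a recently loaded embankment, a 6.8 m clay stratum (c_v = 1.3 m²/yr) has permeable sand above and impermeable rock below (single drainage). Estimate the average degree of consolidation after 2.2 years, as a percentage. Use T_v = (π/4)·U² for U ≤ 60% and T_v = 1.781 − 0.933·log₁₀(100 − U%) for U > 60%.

U ≈ 28.1 %

Drainage path length: H_d = H = 6.8 m (single drainage).
T_v = c_v·t/H_d² = 1.3×2.2/6.8² = 0.061851.
T_v = 0.061851 corresponds to the U ≤ 60% branch:
U = √(4T_v/π) = 0.2806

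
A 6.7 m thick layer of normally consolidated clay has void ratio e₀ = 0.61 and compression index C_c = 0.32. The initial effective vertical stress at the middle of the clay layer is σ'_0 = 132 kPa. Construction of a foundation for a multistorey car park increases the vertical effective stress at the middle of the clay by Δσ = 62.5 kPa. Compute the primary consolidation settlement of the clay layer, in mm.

Final effective stress: σ'_f = σ'_0 + Δσ = 132 + 62.5 = 194.5 kPa.
Normally consolidated clay, so the full stress increment lies on the virgin compression line:
S_c = C_c·H/(1+e₀)·log₁₀(σ'_f/σ'_0) = 0.32×6.7/(1+0.61)×log₁₀(194.5/132)
    = 1.3317 × 0.16835 = 0.2242 m

S_c ≈ 224 mm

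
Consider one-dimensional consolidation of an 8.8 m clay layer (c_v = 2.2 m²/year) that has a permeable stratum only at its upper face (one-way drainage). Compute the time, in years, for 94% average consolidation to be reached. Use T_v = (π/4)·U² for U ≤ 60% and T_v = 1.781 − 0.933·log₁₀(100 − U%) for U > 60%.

Drainage path length: H_d = H = 8.8 m (single drainage).
U > 60%: T_v = 1.781 − 0.933·log₁₀(100 − 94) = 1.055.
t = T_v·H_d²/c_v = 1.055×8.8²/2.2 = 37.14 years.

t ≈ 37.1 years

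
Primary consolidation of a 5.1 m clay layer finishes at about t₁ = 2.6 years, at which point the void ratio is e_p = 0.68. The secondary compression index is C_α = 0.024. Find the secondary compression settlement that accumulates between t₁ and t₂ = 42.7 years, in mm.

Secondary compression: S_s = C_α·H/(1+e_p)·log₁₀(t₂/t₁)
S_s = 0.024×5.1/(1+0.68)×log₁₀(42.7/2.6)
    = 0.07286 × 1.215 = 0.08855 m

S_s ≈ 88.6 mm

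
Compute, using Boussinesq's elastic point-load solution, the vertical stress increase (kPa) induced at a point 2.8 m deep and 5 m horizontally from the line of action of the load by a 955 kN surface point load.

Δσ_z ≈ 1.62 kPa

Boussinesq vertical stress below a point load on an elastic half-space:
Δσ_z = 3P/(2πz²) · [1 + (r/z)²]^(−5/2)
r/z = 5/2.8 = 1.7857; [1+(r/z)²]^(−5/2) = 0.027847.
Δσ_z = 3×955/(2π×2.8²) × 0.027847 = 58.161 × 0.027847 = 1.62 kPa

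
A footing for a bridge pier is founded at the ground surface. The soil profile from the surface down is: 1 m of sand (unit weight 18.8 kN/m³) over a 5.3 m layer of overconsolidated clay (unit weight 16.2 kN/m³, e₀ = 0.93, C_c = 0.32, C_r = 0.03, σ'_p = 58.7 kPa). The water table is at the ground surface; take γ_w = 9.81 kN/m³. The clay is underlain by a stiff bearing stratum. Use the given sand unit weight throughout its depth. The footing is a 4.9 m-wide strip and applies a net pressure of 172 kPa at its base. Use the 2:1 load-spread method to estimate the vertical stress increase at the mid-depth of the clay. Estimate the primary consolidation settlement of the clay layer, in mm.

S_c ≈ 316 mm

Mid-depth of clay below the ground surface: z = 1 + 5.3/2 = 3.65 m.
Total vertical stress at mid-clay: σ_v = 18.8×1 + 16.2×2.65 = 61.73 kPa.
Pore pressure: u = 9.81×(3.65 − 0) = 35.806 kPa.
Initial effective stress: σ'_0 = σ_v − u = 61.73 − 35.806 = 25.924 kPa.
Stress increase at mid-clay by the 2:1 spreading method:
Δσ = qB/(B+z) = 172×4.9/(4.9+3.65) = 98.573 kPa
Final effective stress: σ'_f = 25.924 + 98.573 = 124.5 kPa.
σ'_f = 124.5 > σ'_p = 58.7 kPa, so the stress path crosses the preconsolidation pressure — recompression up to σ'_p, then virgin compression beyond:
S_c = H/(1+e₀)·[C_r·log₁₀(σ'_p/σ'_0) + C_c·log₁₀(σ'_f/σ'_p)]
    = 5.3/1.93 × [0.03×log₁₀(58.7/25.924) + 0.32×log₁₀(124.5/58.7)]
    = 2.7461 × [0.010648 + 0.10449] = 0.3162 m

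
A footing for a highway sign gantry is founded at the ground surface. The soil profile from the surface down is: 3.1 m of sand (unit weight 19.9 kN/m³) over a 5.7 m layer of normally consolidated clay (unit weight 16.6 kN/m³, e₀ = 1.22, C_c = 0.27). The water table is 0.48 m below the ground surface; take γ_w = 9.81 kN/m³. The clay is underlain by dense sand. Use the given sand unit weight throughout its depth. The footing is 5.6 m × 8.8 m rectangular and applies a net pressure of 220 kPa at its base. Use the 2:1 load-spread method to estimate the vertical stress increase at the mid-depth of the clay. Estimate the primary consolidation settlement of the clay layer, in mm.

S_c ≈ 230 mm

Mid-depth of clay below the ground surface: z = 3.1 + 5.7/2 = 5.95 m.
Total vertical stress at mid-clay: σ_v = 19.9×3.1 + 16.6×2.85 = 109 kPa.
Pore pressure: u = 9.81×(5.95 − 0.48) = 53.661 kPa.
Initial effective stress: σ'_0 = σ_v − u = 109 − 53.661 = 55.339 kPa.
Stress increase at mid-clay by the 2:1 spreading method:
Δσ = qBL/((B+z)(L+z)) = 220×5.6×8.8/((5.6+5.95)(8.8+5.95)) = 63.638 kPa
Final effective stress: σ'_f = σ'_0 + Δσ = 55.339 + 63.638 = 118.98 kPa.
Normally consolidated clay, so the full stress increment lies on the virgin compression line:
S_c = C_c·H/(1+e₀)·log₁₀(σ'_f/σ'_0) = 0.27×5.7/(1+1.22)×log₁₀(118.98/55.339)
    = 0.69324 × 0.33244 = 0.2305 m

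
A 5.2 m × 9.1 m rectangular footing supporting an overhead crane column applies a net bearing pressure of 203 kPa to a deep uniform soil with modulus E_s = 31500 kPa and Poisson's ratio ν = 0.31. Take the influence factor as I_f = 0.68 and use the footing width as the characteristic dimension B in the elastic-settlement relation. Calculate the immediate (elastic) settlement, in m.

Immediate (elastic) settlement: S_e = q·B·(1−ν²)/E_s · I_f.
S_e = 203 × 5.2 × (1 − 0.31²) / 31500 × 0.68
    = 203 × 5.2 × 0.9039 / 31500 × 0.68
    = 0.0206 m

S_e ≈ 0.0206 m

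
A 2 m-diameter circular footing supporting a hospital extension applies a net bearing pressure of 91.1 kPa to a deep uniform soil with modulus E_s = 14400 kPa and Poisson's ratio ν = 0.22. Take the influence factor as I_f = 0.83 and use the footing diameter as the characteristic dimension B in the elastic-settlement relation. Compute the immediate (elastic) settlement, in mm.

Immediate (elastic) settlement: S_e = q·B·(1−ν²)/E_s · I_f.
S_e = 91.1 × 2 × (1 − 0.22²) / 14400 × 0.83
    = 91.1 × 2 × 0.9516 / 14400 × 0.83
    = 0.009994 m = 9.994 mm

S_e ≈ 9.99 mm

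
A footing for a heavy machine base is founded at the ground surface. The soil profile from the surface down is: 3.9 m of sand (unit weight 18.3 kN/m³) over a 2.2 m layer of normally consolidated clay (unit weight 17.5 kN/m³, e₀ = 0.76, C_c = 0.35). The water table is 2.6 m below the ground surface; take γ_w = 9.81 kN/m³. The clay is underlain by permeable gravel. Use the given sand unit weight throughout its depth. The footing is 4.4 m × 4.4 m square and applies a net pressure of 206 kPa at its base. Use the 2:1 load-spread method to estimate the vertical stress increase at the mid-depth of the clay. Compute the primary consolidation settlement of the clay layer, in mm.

Mid-depth of clay below the ground surface: z = 3.9 + 2.2/2 = 5 m.
Total vertical stress at mid-clay: σ_v = 18.3×3.9 + 17.5×1.1 = 90.62 kPa.
Pore pressure: u = 9.81×(5 − 2.6) = 23.544 kPa.
Initial effective stress: σ'_0 = σ_v − u = 90.62 − 23.544 = 67.076 kPa.
Stress increase at mid-clay by the 2:1 spreading method:
Δσ = qBL/((B+z)(L+z)) = 206×4.4×4.4/((4.4+5)(4.4+5)) = 45.135 kPa
Final effective stress: σ'_f = σ'_0 + Δσ = 67.076 + 45.135 = 112.21 kPa.
Normally consolidated clay, so the full stress increment lies on the virgin compression line:
S_c = C_c·H/(1+e₀)·log₁₀(σ'_f/σ'_0) = 0.35×2.2/(1+0.76)×log₁₀(112.21/67.076)
    = 0.4375 × 0.22346 = 0.09776 m

S_c ≈ 97.8 mm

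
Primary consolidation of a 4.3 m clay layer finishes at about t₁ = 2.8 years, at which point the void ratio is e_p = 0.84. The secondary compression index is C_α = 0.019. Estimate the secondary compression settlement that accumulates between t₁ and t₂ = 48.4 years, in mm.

Secondary compression: S_s = C_α·H/(1+e_p)·log₁₀(t₂/t₁)
S_s = 0.019×4.3/(1+0.84)×log₁₀(48.4/2.8)
    = 0.0444 × 1.238 = 0.05496 m

S_s ≈ 55 mm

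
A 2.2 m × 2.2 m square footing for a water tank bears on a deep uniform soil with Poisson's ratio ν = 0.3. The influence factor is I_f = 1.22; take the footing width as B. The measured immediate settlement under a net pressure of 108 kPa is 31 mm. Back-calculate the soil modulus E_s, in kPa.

S_e = q·B·(1−ν²)/E_s · I_f  ⇒  E_s = q·B·(1−ν²)·I_f / S_e.
E_s = 108 × 2.2 × 0.91 × 1.22 / 0.031 = 8509 kPa

E_s ≈ 8510 kPa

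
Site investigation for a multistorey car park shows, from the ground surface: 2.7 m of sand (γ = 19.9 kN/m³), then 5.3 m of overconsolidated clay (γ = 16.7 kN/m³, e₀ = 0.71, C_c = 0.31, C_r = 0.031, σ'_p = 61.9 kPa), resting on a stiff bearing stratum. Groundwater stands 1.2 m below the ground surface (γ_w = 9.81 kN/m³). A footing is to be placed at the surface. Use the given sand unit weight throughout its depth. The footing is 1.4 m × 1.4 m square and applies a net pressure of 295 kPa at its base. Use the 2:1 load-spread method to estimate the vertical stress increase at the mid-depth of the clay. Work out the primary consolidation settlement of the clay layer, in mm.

Mid-depth of clay below the ground surface: z = 2.7 + 5.3/2 = 5.35 m.
Total vertical stress at mid-clay: σ_v = 19.9×2.7 + 16.7×2.65 = 97.985 kPa.
Pore pressure: u = 9.81×(5.35 − 1.2) = 40.712 kPa.
Initial effective stress: σ'_0 = σ_v − u = 97.985 − 40.712 = 57.273 kPa.
Stress increase at mid-clay by the 2:1 spreading method:
Δσ = qBL/((B+z)(L+z)) = 295×1.4×1.4/((1.4+5.35)(1.4+5.35)) = 12.69 kPa
Final effective stress: σ'_f = 57.273 + 12.69 = 69.963 kPa.
σ'_f = 69.963 > σ'_p = 61.9 kPa, so the stress path crosses the preconsolidation pressure — recompression up to σ'_p, then virgin compression beyond:
S_c = H/(1+e₀)·[C_r·log₁₀(σ'_p/σ'_0) + C_c·log₁₀(σ'_f/σ'_p)]
    = 5.3/1.71 × [0.031×log₁₀(61.9/57.273) + 0.31×log₁₀(69.963/61.9)]
    = 3.0994 × [0.001046 + 0.016485] = 0.05434 m

S_c ≈ 54.3 mm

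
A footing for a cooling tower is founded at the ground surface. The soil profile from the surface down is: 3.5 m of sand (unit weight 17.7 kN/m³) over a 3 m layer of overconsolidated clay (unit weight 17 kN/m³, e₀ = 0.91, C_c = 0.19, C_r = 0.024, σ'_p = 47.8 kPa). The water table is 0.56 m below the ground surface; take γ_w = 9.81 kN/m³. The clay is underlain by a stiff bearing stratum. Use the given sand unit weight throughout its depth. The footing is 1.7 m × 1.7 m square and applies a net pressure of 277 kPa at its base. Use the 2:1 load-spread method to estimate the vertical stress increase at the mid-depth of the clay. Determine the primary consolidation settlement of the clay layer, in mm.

Mid-depth of clay below the ground surface: z = 3.5 + 3/2 = 5 m.
Total vertical stress at mid-clay: σ_v = 17.7×3.5 + 17×1.5 = 87.45 kPa.
Pore pressure: u = 9.81×(5 − 0.56) = 43.556 kPa.
Initial effective stress: σ'_0 = σ_v − u = 87.45 − 43.556 = 43.894 kPa.
Stress increase at mid-clay by the 2:1 spreading method:
Δσ = qBL/((B+z)(L+z)) = 277×1.7×1.7/((1.7+5)(1.7+5)) = 17.833 kPa
Final effective stress: σ'_f = 43.894 + 17.833 = 61.727 kPa.
σ'_f = 61.727 > σ'_p = 47.8 kPa, so the stress path crosses the preconsolidation pressure — recompression up to σ'_p, then virgin compression beyond:
S_c = H/(1+e₀)·[C_r·log₁₀(σ'_p/σ'_0) + C_c·log₁₀(σ'_f/σ'_p)]
    = 3/1.91 × [0.024×log₁₀(47.8/43.894) + 0.19×log₁₀(61.727/47.8)]
    = 1.5707 × [0.00088855 + 0.021099] = 0.03454 m

S_c ≈ 34.5 mm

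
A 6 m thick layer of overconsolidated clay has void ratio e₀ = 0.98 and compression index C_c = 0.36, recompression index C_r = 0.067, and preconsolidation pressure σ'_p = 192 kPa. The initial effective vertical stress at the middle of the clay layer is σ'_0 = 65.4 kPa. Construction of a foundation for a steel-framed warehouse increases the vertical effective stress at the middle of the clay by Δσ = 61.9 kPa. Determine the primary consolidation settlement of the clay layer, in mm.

S_c ≈ 58.7 mm

Final effective stress: σ'_f = 65.4 + 61.9 = 127.3 kPa.
σ'_f = 127.3 ≤ σ'_p = 192 kPa, so the clay remains overconsolidated and only the recompression index applies:
S_c = C_r·H/(1+e₀)·log₁₀(σ'_f/σ'_0) = 0.067×6/1.98×log₁₀(127.3/65.4)
    = 0.20303 × 0.28925 = 0.05873 m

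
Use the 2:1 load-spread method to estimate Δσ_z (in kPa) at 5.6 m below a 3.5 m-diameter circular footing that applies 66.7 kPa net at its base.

Δσ_z ≈ 9.87 kPa

By the 2:1 method the load spreads at 1 horizontal : 2 vertical, so at depth z the loaded area has grown by z in each plan dimension:
Δσ ≈ qD²/(D+z)² = 66.7×3.5²/(3.5+5.6)² = 9.8669 kPa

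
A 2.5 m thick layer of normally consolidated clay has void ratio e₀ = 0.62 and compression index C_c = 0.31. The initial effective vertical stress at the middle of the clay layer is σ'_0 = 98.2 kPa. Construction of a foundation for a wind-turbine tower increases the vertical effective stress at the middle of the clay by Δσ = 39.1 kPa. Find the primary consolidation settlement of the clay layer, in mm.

Final effective stress: σ'_f = σ'_0 + Δσ = 98.2 + 39.1 = 137.3 kPa.
Normally consolidated clay, so the full stress increment lies on the virgin compression line:
S_c = C_c·H/(1+e₀)·log₁₀(σ'_f/σ'_0) = 0.31×2.5/(1+0.62)×log₁₀(137.3/98.2)
    = 0.4784 × 0.14556 = 0.06964 m

S_c ≈ 69.6 mm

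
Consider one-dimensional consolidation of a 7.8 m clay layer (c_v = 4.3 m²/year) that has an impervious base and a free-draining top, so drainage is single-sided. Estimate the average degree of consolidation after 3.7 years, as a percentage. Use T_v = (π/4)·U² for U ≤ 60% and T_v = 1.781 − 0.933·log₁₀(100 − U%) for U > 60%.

Drainage path length: H_d = H = 7.8 m (single drainage).
T_v = c_v·t/H_d² = 4.3×3.7/7.8² = 0.26151.
T_v = 0.26151 corresponds to the U ≤ 60% branch:
U = √(4T_v/π) = 0.577

U ≈ 57.7 %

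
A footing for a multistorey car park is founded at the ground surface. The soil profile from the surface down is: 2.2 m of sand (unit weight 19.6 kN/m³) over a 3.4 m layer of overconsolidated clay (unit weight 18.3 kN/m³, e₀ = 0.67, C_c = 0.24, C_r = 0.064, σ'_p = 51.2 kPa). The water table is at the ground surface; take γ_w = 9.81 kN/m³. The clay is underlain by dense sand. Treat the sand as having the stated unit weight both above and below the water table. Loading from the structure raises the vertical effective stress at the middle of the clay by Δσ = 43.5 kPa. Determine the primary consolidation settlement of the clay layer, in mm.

Mid-depth of clay below the ground surface: z = 2.2 + 3.4/2 = 3.9 m.
Total vertical stress at mid-clay: σ_v = 19.6×2.2 + 18.3×1.7 = 74.23 kPa.
Pore pressure: u = 9.81×(3.9 − 0) = 38.259 kPa.
Initial effective stress: σ'_0 = σ_v − u = 74.23 − 38.259 = 35.971 kPa.
Final effective stress: σ'_f = 35.971 + 43.5 = 79.471 kPa.
σ'_f = 79.471 > σ'_p = 51.2 kPa, so the stress path crosses the preconsolidation pressure — recompression up to σ'_p, then virgin compression beyond:
S_c = H/(1+e₀)·[C_r·log₁₀(σ'_p/σ'_0) + C_c·log₁₀(σ'_f/σ'_p)]
    = 3.4/1.67 × [0.064×log₁₀(51.2/35.971) + 0.24×log₁₀(79.471/51.2)]
    = 2.0359 × [0.0098123 + 0.045825] = 0.1133 m

S_c ≈ 113 mm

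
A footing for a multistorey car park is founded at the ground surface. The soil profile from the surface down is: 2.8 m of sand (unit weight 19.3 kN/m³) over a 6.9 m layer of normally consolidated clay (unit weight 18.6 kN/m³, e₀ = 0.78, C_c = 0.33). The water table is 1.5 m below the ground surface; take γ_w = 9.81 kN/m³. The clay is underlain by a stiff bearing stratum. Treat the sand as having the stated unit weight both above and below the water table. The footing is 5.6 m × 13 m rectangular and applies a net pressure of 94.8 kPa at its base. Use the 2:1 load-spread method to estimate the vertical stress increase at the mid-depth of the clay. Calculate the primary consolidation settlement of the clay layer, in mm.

S_c ≈ 196 mm

Mid-depth of clay below the ground surface: z = 2.8 + 6.9/2 = 6.25 m.
Total vertical stress at mid-clay: σ_v = 19.3×2.8 + 18.6×3.45 = 118.21 kPa.
Pore pressure: u = 9.81×(6.25 − 1.5) = 46.598 kPa.
Initial effective stress: σ'_0 = σ_v − u = 118.21 − 46.598 = 71.612 kPa.
Stress increase at mid-clay by the 2:1 spreading method:
Δσ = qBL/((B+z)(L+z)) = 94.8×5.6×13/((5.6+6.25)(13+6.25)) = 30.255 kPa
Final effective stress: σ'_f = σ'_0 + Δσ = 71.612 + 30.255 = 101.87 kPa.
Normally consolidated clay, so the full stress increment lies on the virgin compression line:
S_c = C_c·H/(1+e₀)·log₁₀(σ'_f/σ'_0) = 0.33×6.9/(1+0.78)×log₁₀(101.87/71.612)
    = 1.2792 × 0.15306 = 0.1958 m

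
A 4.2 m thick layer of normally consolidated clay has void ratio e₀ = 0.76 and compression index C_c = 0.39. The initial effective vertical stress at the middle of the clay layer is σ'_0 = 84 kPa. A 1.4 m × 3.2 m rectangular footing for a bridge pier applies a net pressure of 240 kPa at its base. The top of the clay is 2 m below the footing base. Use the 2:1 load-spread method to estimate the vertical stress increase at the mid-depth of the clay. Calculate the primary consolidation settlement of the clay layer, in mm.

Mid-depth of clay below the footing base: z = 2 + 4.2/2 = 4.1 m.
Stress increase at mid-clay by the 2:1 spreading method:
Δσ = qBL/((B+z)(L+z)) = 240×1.4×3.2/((1.4+4.1)(3.2+4.1)) = 26.78 kPa
Final effective stress: σ'_f = σ'_0 + Δσ = 84 + 26.78 = 110.78 kPa.
Normally consolidated clay, so the full stress increment lies on the virgin compression line:
S_c = C_c·H/(1+e₀)·log₁₀(σ'_f/σ'_0) = 0.39×4.2/(1+0.76)×log₁₀(110.78/84)
    = 0.93068 × 0.12018 = 0.1118 m

S_c ≈ 112 mm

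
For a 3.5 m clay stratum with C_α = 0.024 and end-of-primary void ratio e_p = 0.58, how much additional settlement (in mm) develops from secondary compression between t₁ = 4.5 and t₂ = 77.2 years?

Secondary compression: S_s = C_α·H/(1+e_p)·log₁₀(t₂/t₁)
S_s = 0.024×3.5/(1+0.58)×log₁₀(77.2/4.5)
    = 0.05316 × 1.234 = 0.06563 m

S_s ≈ 65.6 mm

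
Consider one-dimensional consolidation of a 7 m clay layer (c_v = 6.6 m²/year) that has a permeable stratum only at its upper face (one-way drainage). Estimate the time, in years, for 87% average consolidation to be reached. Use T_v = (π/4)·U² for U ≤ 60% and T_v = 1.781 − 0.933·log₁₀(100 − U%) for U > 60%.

Drainage path length: H_d = H = 7 m (single drainage).
U > 60%: T_v = 1.781 − 0.933·log₁₀(100 − 87) = 0.74169.
t = T_v·H_d²/c_v = 0.74169×7²/6.6 = 5.506 years.

t ≈ 5.51 years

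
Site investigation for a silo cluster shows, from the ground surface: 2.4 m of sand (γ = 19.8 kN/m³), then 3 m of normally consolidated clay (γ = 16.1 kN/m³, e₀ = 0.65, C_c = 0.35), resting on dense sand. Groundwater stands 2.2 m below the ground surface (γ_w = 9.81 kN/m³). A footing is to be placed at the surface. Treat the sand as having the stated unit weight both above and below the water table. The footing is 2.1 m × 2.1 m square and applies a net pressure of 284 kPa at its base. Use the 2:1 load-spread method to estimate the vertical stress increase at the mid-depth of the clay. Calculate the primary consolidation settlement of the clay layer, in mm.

Mid-depth of clay below the ground surface: z = 2.4 + 3/2 = 3.9 m.
Total vertical stress at mid-clay: σ_v = 19.8×2.4 + 16.1×1.5 = 71.67 kPa.
Pore pressure: u = 9.81×(3.9 − 2.2) = 16.677 kPa.
Initial effective stress: σ'_0 = σ_v − u = 71.67 − 16.677 = 54.993 kPa.
Stress increase at mid-clay by the 2:1 spreading method:
Δσ = qBL/((B+z)(L+z)) = 284×2.1×2.1/((2.1+3.9)(2.1+3.9)) = 34.79 kPa
Final effective stress: σ'_f = σ'_0 + Δσ = 54.993 + 34.79 = 89.783 kPa.
Normally consolidated clay, so the full stress increment lies on the virgin compression line:
S_c = C_c·H/(1+e₀)·log₁₀(σ'_f/σ'_0) = 0.35×3/(1+0.65)×log₁₀(89.783/54.993)
    = 0.63636 × 0.21289 = 0.1355 m

S_c ≈ 135 mm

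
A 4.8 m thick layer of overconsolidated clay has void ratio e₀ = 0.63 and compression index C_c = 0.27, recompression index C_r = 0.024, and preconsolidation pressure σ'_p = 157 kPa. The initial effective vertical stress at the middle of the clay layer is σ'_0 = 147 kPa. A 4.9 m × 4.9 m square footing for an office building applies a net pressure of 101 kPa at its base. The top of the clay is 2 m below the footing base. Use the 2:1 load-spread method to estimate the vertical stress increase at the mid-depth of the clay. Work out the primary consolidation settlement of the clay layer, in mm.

Mid-depth of clay below the footing base: z = 2 + 4.8/2 = 4.4 m.
Stress increase at mid-clay by the 2:1 spreading method:
Δσ = qBL/((B+z)(L+z)) = 101×4.9×4.9/((4.9+4.4)(4.9+4.4)) = 28.038 kPa
Final effective stress: σ'_f = 147 + 28.038 = 175.04 kPa.
σ'_f = 175.04 > σ'_p = 157 kPa, so the stress path crosses the preconsolidation pressure — recompression up to σ'_p, then virgin compression beyond:
S_c = H/(1+e₀)·[C_r·log₁₀(σ'_p/σ'_0) + C_c·log₁₀(σ'_f/σ'_p)]
    = 4.8/1.63 × [0.024×log₁₀(157/147) + 0.27×log₁₀(175.04/157)]
    = 2.9448 × [0.00068598 + 0.012754] = 0.03958 m

S_c ≈ 39.6 mm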